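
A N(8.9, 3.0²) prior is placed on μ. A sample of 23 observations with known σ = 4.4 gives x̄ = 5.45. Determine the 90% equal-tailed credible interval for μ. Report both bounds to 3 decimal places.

Posterior precision = 1/3.0² + 23/4.4² = 0.1111 + 1.1880 = 1.2991, so posterior SD = 0.8774.
Posterior mean = (8.9/3.0² + 23·5.45/4.4²) / 1.2991 = 5.7451.
Interval: 5.7451 ± 1.645 × 0.8774 → [4.302, 7.188].

[4.302, 7.188]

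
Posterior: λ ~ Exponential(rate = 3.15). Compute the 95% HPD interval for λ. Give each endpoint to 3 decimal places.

[0.000, 0.951]

The exponential density is strictly decreasing on [0, ∞), so the HPD interval is anchored at 0: [0, q] with P(λ ≤ q) = 0.95.
q = −ln(1 − 0.95) / 3.15 = 2.9957 / 3.15 = 0.951.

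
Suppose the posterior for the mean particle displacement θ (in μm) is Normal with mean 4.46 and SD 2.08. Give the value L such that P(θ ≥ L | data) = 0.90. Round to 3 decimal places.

Need L with P(θ ≥ L) = 0.90: L = 4.46 − z_{0.1}·2.08.
z = 1.282; L = 4.46 − 1.282 × 2.08 = 1.794.

1.794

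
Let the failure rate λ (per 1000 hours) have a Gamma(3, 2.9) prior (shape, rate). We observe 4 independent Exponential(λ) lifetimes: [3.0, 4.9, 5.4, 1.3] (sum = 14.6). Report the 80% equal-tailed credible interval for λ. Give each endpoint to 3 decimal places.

Posterior: Gamma(3+4, 2.9+14.6) = Gamma(7, 17.5) (shape, rate).
Equal-tailed 80% interval: Gamma(7, 17.5) quantiles at 0.1 and 0.9.
Posterior mean ≈ 0.400, SD ≈ 0.151; a Normal approximation gives roughly [0.206, 0.594].
Exact: lower = 0.223; upper = 0.602.

[0.223, 0.602]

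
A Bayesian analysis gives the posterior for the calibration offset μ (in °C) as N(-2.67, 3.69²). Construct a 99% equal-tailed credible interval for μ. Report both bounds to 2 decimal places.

[-12.17, 6.83]

The posterior is symmetric, so the 99% equal-tailed interval is μ = -2.67 ± z·3.69 with z = 2.576.
Half-width: 2.576 × 3.69 = 9.50.
-2.67 − 9.50 = -12.17; -2.67 + 9.50 = 6.83.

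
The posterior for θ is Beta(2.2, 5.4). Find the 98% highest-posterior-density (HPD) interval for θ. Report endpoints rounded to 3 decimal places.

[0.014, 0.654]

The posterior is unimodal and skewed, so the HPD interval has equal density at both endpoints and is the shortest 98% interval.
Solving f(0.014) = f(0.654) with F(0.654) − F(0.014) = 0.98 gives [0.014, 0.654].
For comparison, the equal-tailed interval is [0.032, 0.694]; the HPD is narrower and shifted toward the mode.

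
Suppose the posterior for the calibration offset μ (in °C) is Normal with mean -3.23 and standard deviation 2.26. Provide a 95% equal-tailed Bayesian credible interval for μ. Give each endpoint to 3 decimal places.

The posterior is symmetric, so the 95% equal-tailed interval is μ = -3.23 ± z·2.26 with z = 1.960.
Half-width: 1.960 × 2.26 = 4.430.
-3.23 − 4.430 = -7.660; -3.23 + 4.430 = 1.200.

[-7.660, 1.200]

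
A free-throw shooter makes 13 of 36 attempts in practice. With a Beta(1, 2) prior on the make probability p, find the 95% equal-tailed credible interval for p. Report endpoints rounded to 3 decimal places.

[0.218, 0.514]

Posterior: Beta(1+13, 2+23) = Beta(14, 25).
Equal-tailed 95% interval: the 0.025 and 0.975 quantiles of Beta(14, 25).
Posterior mean ≈ 0.359, SD ≈ 0.076; a Normal approximation gives roughly [0.210, 0.508].
Exact: F⁻¹(0.025) = 0.218; F⁻¹(0.975) = 0.514.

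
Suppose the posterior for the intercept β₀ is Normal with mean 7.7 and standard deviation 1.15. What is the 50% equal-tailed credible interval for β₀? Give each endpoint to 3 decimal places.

[6.924, 8.476]

The posterior is symmetric, so the 50% equal-tailed interval is β₀ = 7.7 ± z·1.15 with z = 0.674.
Half-width: 0.674 × 1.15 = 0.776.
7.7 − 0.776 = 6.924; 7.7 + 0.776 = 8.476.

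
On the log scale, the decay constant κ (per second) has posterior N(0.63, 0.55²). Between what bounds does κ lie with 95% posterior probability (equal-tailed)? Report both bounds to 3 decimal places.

[0.639, 5.518]

On the log scale the 95% interval is 0.63 ± 1.960 × 0.55 = [-0.4480, 1.7080].
Exponentiate: [e^-0.4480, e^1.7080] = [0.639, 5.518].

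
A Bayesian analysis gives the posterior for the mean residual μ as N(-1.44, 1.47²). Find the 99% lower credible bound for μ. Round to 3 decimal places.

Need L with P(μ ≥ L) = 0.99: L = -1.44 − z_{0.01}·1.47.
z = 2.326; L = -1.44 − 2.326 × 1.47 = -4.860.

-4.860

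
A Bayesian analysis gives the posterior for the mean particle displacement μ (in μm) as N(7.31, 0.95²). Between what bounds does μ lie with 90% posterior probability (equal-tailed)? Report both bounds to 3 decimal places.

The posterior is symmetric, so the 90% equal-tailed interval is μ = 7.31 ± z·0.95 with z = 1.645.
Half-width: 1.645 × 0.95 = 1.563.
7.31 − 1.563 = 5.747; 7.31 + 1.563 = 8.873.

[5.747, 8.873]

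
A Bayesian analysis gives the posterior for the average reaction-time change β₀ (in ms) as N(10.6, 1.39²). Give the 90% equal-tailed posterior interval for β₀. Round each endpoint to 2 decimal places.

The posterior is symmetric, so the 90% equal-tailed interval is β₀ = 10.6 ± z·1.39 with z = 1.645.
Half-width: 1.645 × 1.39 = 2.29.
10.6 − 2.29 = 8.31; 10.6 + 2.29 = 12.89.

[8.31, 12.89]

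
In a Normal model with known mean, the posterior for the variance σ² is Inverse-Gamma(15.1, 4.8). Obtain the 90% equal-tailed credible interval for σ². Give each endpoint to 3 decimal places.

Inverse-Gamma(15.1, 4.8) quantiles: F⁻¹(0.05) and F⁻¹(0.95).
Equivalently, 1/σ² ~ Gamma(15.1, rate = 4.8); invert its 0.95 and 0.05 quantiles.
Posterior mean ≈ 0.340, SD ≈ 0.094; a Normal approximation gives roughly [0.186, 0.495].
Exact: lower = 0.218; upper = 0.515.

[0.218, 0.515]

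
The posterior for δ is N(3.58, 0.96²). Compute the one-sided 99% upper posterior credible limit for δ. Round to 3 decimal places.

Need U with P(δ ≤ U) = 0.99: U = 3.58 + z_{0.01}·0.96.
z = 2.326; U = 3.58 + 2.326 × 0.96 = 5.813.

5.813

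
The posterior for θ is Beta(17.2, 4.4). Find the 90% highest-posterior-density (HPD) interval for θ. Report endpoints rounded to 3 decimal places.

[0.665, 0.934]

The posterior is unimodal and skewed, so the HPD interval has equal density at both endpoints and is the shortest 90% interval.
Solving f(0.665) = f(0.934) with F(0.934) − F(0.665) = 0.90 gives [0.665, 0.934].
For comparison, the equal-tailed interval is [0.642, 0.918]; the HPD is narrower and shifted toward the mode.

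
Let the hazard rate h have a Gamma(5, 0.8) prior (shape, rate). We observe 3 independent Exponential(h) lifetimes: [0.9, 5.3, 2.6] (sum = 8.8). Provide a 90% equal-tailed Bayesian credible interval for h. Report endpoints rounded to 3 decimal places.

Posterior: Gamma(5+3, 0.8+8.8) = Gamma(8, 9.6) (shape, rate).
Equal-tailed 90% interval: Gamma(8, 9.6) quantiles at 0.05 and 0.95.
Posterior mean ≈ 0.833, SD ≈ 0.295; a Normal approximation gives roughly [0.349, 1.318].
Exact: lower = 0.415; upper = 1.370.

[0.415, 1.370]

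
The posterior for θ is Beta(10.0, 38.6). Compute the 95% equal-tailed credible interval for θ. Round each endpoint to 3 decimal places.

[0.106, 0.329]

Posterior: Beta(10.0, 38.6).
Equal-tailed 95% interval: the 0.025 and 0.975 quantiles of Beta(10.0, 38.6).
Posterior mean ≈ 0.206, SD ≈ 0.057; a Normal approximation gives roughly [0.093, 0.318].
Exact: F⁻¹(0.025) = 0.106; F⁻¹(0.975) = 0.329.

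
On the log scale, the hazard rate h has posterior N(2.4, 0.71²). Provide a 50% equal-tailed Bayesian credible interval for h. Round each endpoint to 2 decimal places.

[6.83, 17.79]

On the log scale the 50% interval is 2.4 ± 0.674 × 0.71 = [1.9211, 2.8789].
Exponentiate: [e^1.9211, e^2.8789] = [6.83, 17.79].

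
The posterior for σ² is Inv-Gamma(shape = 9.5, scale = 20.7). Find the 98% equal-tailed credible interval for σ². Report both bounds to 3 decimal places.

[1.144, 5.424]

Inverse-Gamma(9.5, 20.7) quantiles: F⁻¹(0.01) and F⁻¹(0.99).
Equivalently, 1/σ² ~ Gamma(9.5, rate = 20.7); invert its 0.99 and 0.01 quantiles.
Posterior mean ≈ 2.435, SD ≈ 0.889; a Normal approximation gives roughly [0.367, 4.504].
Exact: lower = 1.144; upper = 5.424.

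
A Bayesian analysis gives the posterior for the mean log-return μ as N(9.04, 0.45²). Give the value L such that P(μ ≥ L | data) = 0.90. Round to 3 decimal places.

8.463

Need L with P(μ ≥ L) = 0.90: L = 9.04 − z_{0.1}·0.45.
z = 1.282; L = 9.04 − 1.282 × 0.45 = 8.463.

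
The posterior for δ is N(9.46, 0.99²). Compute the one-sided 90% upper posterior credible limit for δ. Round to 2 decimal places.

Need U with P(δ ≤ U) = 0.90: U = 9.46 + z_{0.1}·0.99.
z = 1.282; U = 9.46 + 1.282 × 0.99 = 10.73.

10.73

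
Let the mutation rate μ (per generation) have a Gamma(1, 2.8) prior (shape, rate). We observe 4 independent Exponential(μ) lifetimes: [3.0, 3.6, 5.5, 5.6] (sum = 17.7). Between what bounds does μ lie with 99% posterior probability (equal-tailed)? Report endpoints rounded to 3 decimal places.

[0.053, 0.614]

Posterior: Gamma(1+4, 2.8+17.7) = Gamma(5, 20.5) (shape, rate).
Equal-tailed 99% interval: Gamma(5, 20.5) quantiles at 0.005 and 0.995.
Posterior mean ≈ 0.244, SD ≈ 0.109; a Normal approximation gives roughly [-0.037, 0.525].
Exact: lower = 0.053; upper = 0.614.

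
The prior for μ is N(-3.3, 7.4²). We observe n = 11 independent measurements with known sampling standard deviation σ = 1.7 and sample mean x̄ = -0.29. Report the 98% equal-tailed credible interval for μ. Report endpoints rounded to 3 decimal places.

Posterior precision = 1/7.4² + 11/1.7² = 0.0183 + 3.8062 = 3.8245, so posterior SD = 0.5113.
Posterior mean = (-3.3/7.4² + 11·-0.29/1.7²) / 3.8245 = -0.3044.
Interval: -0.3044 ± 2.326 × 0.5113 → [-1.494, 0.885].

[-1.494, 0.885]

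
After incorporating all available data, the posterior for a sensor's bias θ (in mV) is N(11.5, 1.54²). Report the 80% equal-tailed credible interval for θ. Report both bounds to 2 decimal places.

[9.53, 13.47]

The posterior is symmetric, so the 80% equal-tailed interval is θ = 11.5 ± z·1.54 with z = 1.282.
Half-width: 1.282 × 1.54 = 1.97.
11.5 − 1.97 = 9.53; 11.5 + 1.97 = 13.47.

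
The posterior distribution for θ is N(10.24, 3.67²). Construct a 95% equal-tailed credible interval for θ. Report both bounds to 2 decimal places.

[3.05, 17.43]

The posterior is symmetric, so the 95% equal-tailed interval is θ = 10.24 ± z·3.67 with z = 1.960.
Half-width: 1.960 × 3.67 = 7.19.
10.24 − 7.19 = 3.05; 10.24 + 7.19 = 17.43.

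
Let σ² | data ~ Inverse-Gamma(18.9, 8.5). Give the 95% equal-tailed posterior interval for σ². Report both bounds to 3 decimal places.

Inverse-Gamma(18.9, 8.5) quantiles: F⁻¹(0.025) and F⁻¹(0.975).
Equivalently, 1/σ² ~ Gamma(18.9, rate = 8.5); invert its 0.975 and 0.025 quantiles.
Posterior mean ≈ 0.475, SD ≈ 0.116; a Normal approximation gives roughly [0.248, 0.701].
Exact: lower = 0.300; upper = 0.748.

[0.300, 0.748]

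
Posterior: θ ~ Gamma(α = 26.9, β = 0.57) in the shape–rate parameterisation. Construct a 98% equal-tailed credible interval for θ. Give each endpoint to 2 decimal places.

Posterior: Gamma(shape 26.9, rate 0.57).
Equal-tailed 98% interval: Gamma(26.9, 0.57) quantiles at 0.01 and 0.99.
Posterior mean ≈ 47.19, SD ≈ 9.10; a Normal approximation gives roughly [26.03, 68.36].
Exact: lower = 28.63; upper = 70.90.

[28.63, 70.90]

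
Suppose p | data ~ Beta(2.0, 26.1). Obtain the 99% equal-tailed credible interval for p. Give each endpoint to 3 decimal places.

Posterior: Beta(2.0, 26.1).
Equal-tailed 99% interval: the 0.005 and 0.995 quantiles of Beta(2.0, 26.1).
Posterior mean ≈ 0.071, SD ≈ 0.048; a Normal approximation gives roughly [-0.052, 0.194].
Exact: F⁻¹(0.005) = 0.004; F⁻¹(0.995) = 0.244.

[0.004, 0.244]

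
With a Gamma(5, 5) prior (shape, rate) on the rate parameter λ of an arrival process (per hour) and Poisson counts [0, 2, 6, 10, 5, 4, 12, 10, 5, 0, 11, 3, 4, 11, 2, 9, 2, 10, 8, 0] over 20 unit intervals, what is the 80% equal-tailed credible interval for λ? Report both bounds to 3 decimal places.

[4.210, 5.327]

Posterior: Gamma(5+114, 5+20) = Gamma(119, 25) (shape, rate).
Equal-tailed 80% interval: Gamma(119, 25) quantiles at 0.1 and 0.9.
Posterior mean ≈ 4.760, SD ≈ 0.436; a Normal approximation gives roughly [4.201, 5.319].
Exact: lower = 4.210; upper = 5.327.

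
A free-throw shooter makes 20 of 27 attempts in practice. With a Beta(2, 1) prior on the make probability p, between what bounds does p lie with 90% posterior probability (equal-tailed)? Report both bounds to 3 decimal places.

[0.594, 0.855]

Posterior: Beta(2+20, 1+7) = Beta(22, 8).
Equal-tailed 90% interval: the 0.05 and 0.95 quantiles of Beta(22, 8).
Posterior mean ≈ 0.733, SD ≈ 0.079; a Normal approximation gives roughly [0.603, 0.864].
Exact: F⁻¹(0.05) = 0.594; F⁻¹(0.95) = 0.855.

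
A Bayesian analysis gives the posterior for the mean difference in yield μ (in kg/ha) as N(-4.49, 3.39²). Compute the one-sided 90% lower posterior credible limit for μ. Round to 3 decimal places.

Need L with P(μ ≥ L) = 0.90: L = -4.49 − z_{0.1}·3.39.
z = 1.282; L = -4.49 − 1.282 × 3.39 = -8.834.

-8.834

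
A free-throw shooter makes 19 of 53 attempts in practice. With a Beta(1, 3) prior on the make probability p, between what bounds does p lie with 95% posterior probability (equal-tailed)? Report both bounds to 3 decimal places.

[0.234, 0.478]

Posterior: Beta(1+19, 3+34) = Beta(20, 37).
Equal-tailed 95% interval: the 0.025 and 0.975 quantiles of Beta(20, 37).
Posterior mean ≈ 0.351, SD ≈ 0.063; a Normal approximation gives roughly [0.228, 0.474].
Exact: F⁻¹(0.025) = 0.234; F⁻¹(0.975) = 0.478.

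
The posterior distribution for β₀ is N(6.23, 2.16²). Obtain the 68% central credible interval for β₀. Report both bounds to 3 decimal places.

The posterior is symmetric, so the 68% equal-tailed interval is β₀ = 6.23 ± z·2.16 with z = 0.994.
Half-width: 0.994 × 2.16 = 2.148.
6.23 − 2.148 = 4.082; 6.23 + 2.148 = 8.378.

[4.082, 8.378]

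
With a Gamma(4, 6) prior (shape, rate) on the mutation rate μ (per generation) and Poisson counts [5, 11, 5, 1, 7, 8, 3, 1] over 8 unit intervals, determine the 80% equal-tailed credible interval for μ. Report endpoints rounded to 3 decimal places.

[2.618, 3.842]

Posterior: Gamma(4+41, 6+8) = Gamma(45, 14) (shape, rate).
Equal-tailed 80% interval: Gamma(45, 14) quantiles at 0.1 and 0.9.
Posterior mean ≈ 3.214, SD ≈ 0.479; a Normal approximation gives roughly [2.600, 3.828].
Exact: lower = 2.618; upper = 3.842.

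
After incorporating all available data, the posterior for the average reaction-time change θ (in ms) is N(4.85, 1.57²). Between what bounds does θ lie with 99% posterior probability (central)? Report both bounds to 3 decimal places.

[0.806, 8.894]

The posterior is symmetric, so the 99% equal-tailed interval is θ = 4.85 ± z·1.57 with z = 2.576.
Half-width: 2.576 × 1.57 = 4.044.
4.85 − 4.044 = 0.806; 4.85 + 4.044 = 8.894.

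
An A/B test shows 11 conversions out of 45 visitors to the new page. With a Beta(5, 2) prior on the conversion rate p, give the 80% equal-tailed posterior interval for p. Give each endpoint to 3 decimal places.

[0.228, 0.391]

Posterior: Beta(5+11, 2+34) = Beta(16, 36).
Equal-tailed 80% interval: the 0.1 and 0.9 quantiles of Beta(16, 36).
Posterior mean ≈ 0.308, SD ≈ 0.063; a Normal approximation gives roughly [0.226, 0.389].
Exact: F⁻¹(0.1) = 0.228; F⁻¹(0.9) = 0.391.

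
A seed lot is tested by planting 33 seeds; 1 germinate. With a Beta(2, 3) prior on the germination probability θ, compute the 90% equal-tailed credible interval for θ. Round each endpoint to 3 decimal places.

Posterior: Beta(2+1, 3+32) = Beta(3, 35).
Equal-tailed 90% interval: the 0.05 and 0.95 quantiles of Beta(3, 35).
Posterior mean ≈ 0.079, SD ≈ 0.043; a Normal approximation gives roughly [0.008, 0.150].
Exact: F⁻¹(0.05) = 0.022; F⁻¹(0.95) = 0.161.

[0.022, 0.161]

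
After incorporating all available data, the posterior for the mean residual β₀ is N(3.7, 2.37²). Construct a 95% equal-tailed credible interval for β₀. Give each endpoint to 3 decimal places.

[-0.945, 8.345]

The posterior is symmetric, so the 95% equal-tailed interval is β₀ = 3.7 ± z·2.37 with z = 1.960.
Half-width: 1.960 × 2.37 = 4.645.
3.7 − 4.645 = -0.945; 3.7 + 4.645 = 8.345.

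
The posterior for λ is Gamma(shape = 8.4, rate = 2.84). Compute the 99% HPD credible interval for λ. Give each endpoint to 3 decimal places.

The posterior is unimodal and skewed, so the HPD interval has equal density at both endpoints and is the shortest 99% interval.
Solving f(0.835) = f(5.952) with F(5.952) − F(0.835) = 0.99 gives [0.835, 5.952].
For comparison, the equal-tailed interval is [0.983, 6.238]; the HPD is narrower and shifted toward the mode.

[0.835, 5.952]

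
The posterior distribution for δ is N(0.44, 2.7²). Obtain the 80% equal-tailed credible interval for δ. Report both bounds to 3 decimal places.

[-3.020, 3.900]

The posterior is symmetric, so the 80% equal-tailed interval is δ = 0.44 ± z·2.7 with z = 1.282.
Half-width: 1.282 × 2.7 = 3.460.
0.44 − 3.460 = -3.020; 0.44 + 3.460 = 3.900.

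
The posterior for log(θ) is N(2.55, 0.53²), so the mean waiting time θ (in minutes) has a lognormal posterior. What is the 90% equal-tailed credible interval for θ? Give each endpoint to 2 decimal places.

On the log scale the 90% interval is 2.55 ± 1.645 × 0.53 = [1.6782, 3.4218].
Exponentiate: [e^1.6782, e^3.4218] = [5.36, 30.62].

[5.36, 30.62]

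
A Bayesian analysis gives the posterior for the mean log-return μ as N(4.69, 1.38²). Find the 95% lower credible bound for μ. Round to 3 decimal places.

Need L with P(μ ≥ L) = 0.95: L = 4.69 − z_{0.05}·1.38.
z = 1.645; L = 4.69 − 1.645 × 1.38 = 2.420.

2.420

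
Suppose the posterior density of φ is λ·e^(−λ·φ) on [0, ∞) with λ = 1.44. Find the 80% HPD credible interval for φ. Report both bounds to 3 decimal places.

[0.000, 1.118]

The exponential density is strictly decreasing on [0, ∞), so the HPD interval is anchored at 0: [0, q] with P(φ ≤ q) = 0.80.
q = −ln(1 − 0.80) / 1.44 = 1.6094 / 1.44 = 1.118.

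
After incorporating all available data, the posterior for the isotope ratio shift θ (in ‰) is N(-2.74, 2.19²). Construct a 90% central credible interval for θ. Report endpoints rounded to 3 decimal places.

[-6.342, 0.862]

The posterior is symmetric, so the 90% equal-tailed interval is θ = -2.74 ± z·2.19 with z = 1.645.
Half-width: 1.645 × 2.19 = 3.602.
-2.74 − 3.602 = -6.342; -2.74 + 3.602 = 0.862.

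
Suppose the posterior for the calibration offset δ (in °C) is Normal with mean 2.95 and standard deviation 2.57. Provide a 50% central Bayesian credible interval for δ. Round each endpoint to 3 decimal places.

The posterior is symmetric, so the 50% equal-tailed interval is δ = 2.95 ± z·2.57 with z = 0.674.
Half-width: 0.674 × 2.57 = 1.733.
2.95 − 1.733 = 1.217; 2.95 + 1.733 = 4.683.

[1.217, 4.683]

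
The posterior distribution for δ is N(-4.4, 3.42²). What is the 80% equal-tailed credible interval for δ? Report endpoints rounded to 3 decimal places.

[-8.783, -0.017]

The posterior is symmetric, so the 80% equal-tailed interval is δ = -4.4 ± z·3.42 with z = 1.282.
Half-width: 1.282 × 3.42 = 4.383.
-4.4 − 4.383 = -8.783; -4.4 + 4.383 = -0.017.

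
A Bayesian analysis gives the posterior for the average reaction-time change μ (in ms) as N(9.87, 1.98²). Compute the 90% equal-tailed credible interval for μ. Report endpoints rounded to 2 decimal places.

[6.61, 13.13]

The posterior is symmetric, so the 90% equal-tailed interval is μ = 9.87 ± z·1.98 with z = 1.645.
Half-width: 1.645 × 1.98 = 3.26.
9.87 − 3.26 = 6.61; 9.87 + 3.26 = 13.13.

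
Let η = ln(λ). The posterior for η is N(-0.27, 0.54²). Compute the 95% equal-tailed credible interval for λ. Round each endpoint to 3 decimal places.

On the log scale the 95% interval is -0.27 ± 1.960 × 0.54 = [-1.3284, 0.7884].
Exponentiate: [e^-1.3284, e^0.7884] = [0.265, 2.200].

[0.265, 2.200]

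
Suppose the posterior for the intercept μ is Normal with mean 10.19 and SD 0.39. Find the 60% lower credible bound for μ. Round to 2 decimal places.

Need L with P(μ ≥ L) = 0.60: L = 10.19 − z_{0.4}·0.39.
z = 0.253; L = 10.19 − 0.253 × 0.39 = 10.09.

10.09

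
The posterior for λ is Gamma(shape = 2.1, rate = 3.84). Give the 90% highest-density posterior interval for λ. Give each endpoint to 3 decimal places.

[0.029, 1.065]

The posterior is unimodal and skewed, so the HPD interval has equal density at both endpoints and is the shortest 90% interval.
Solving f(0.029) = f(1.065) with F(1.065) − F(0.029) = 0.90 gives [0.029, 1.065].
For comparison, the equal-tailed interval is [0.103, 1.277]; the HPD is narrower and shifted toward the mode.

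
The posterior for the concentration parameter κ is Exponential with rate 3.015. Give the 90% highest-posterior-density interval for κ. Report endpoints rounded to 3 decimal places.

[0.000, 0.764]

The exponential density is strictly decreasing on [0, ∞), so the HPD interval is anchored at 0: [0, q] with P(κ ≤ q) = 0.90.
q = −ln(1 − 0.90) / 3.015 = 2.3026 / 3.015 = 0.764.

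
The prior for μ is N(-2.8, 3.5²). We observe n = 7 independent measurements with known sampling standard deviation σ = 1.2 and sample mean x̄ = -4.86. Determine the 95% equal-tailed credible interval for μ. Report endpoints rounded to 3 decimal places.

Posterior precision = 1/3.5² + 7/1.2² = 0.0816 + 4.8611 = 4.9427, so posterior SD = 0.4498.
Posterior mean = (-2.8/3.5² + 7·-4.86/1.2²) / 4.9427 = -4.8260.
Interval: -4.8260 ± 1.960 × 0.4498 → [-5.708, -3.944].

[-5.708, -3.944]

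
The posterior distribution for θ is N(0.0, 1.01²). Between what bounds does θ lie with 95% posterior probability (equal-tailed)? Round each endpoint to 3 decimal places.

The posterior is symmetric, so the 95% equal-tailed interval is θ = 0.0 ± z·1.01 with z = 1.960.
Half-width: 1.960 × 1.01 = 1.980.
0.0 − 1.980 = -1.980; 0.0 + 1.980 = 1.980.

[-1.980, 1.980]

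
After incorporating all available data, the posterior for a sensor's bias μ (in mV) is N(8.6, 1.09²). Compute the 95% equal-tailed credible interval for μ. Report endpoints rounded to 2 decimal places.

[6.46, 10.74]

The posterior is symmetric, so the 95% equal-tailed interval is μ = 8.6 ± z·1.09 with z = 1.960.
Half-width: 1.960 × 1.09 = 2.14.
8.6 − 2.14 = 6.46; 8.6 + 2.14 = 10.74.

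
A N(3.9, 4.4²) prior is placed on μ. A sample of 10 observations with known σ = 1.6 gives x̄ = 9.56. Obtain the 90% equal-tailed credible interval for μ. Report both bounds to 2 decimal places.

[8.66, 10.31]

Posterior precision = 1/4.4² + 10/1.6² = 0.0517 + 3.9062 = 3.9579, so posterior SD = 0.5027.
Posterior mean = (3.9/4.4² + 10·9.56/1.6²) / 3.9579 = 9.4861.
Interval: 9.4861 ± 1.645 × 0.5027 → [8.66, 10.31].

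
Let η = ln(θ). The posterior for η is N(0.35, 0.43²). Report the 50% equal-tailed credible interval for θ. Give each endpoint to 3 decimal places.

On the log scale the 50% interval is 0.35 ± 0.674 × 0.43 = [0.0600, 0.6400].
Exponentiate: [e^0.0600, e^0.6400] = [1.062, 1.897].

[1.062, 1.897]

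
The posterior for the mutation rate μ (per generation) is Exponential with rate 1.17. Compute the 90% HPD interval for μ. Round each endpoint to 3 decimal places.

[0.000, 1.968]

The exponential density is strictly decreasing on [0, ∞), so the HPD interval is anchored at 0: [0, q] with P(μ ≤ q) = 0.90.
q = −ln(1 − 0.90) / 1.17 = 2.3026 / 1.17 = 1.968.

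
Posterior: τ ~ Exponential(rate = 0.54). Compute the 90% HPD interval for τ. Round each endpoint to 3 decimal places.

[0.000, 4.264]

The exponential density is strictly decreasing on [0, ∞), so the HPD interval is anchored at 0: [0, q] with P(τ ≤ q) = 0.90.
q = −ln(1 − 0.90) / 0.54 = 2.3026 / 0.54 = 4.264.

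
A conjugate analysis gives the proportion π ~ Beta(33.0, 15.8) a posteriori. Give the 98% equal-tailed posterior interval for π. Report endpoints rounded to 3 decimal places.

[0.513, 0.818]

Posterior: Beta(33.0, 15.8).
Equal-tailed 98% interval: the 0.01 and 0.99 quantiles of Beta(33.0, 15.8).
Posterior mean ≈ 0.676, SD ≈ 0.066; a Normal approximation gives roughly [0.522, 0.830].
Exact: F⁻¹(0.01) = 0.513; F⁻¹(0.99) = 0.818.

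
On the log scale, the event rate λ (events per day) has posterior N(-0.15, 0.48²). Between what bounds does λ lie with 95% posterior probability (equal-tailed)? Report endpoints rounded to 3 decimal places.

On the log scale the 95% interval is -0.15 ± 1.960 × 0.48 = [-1.0908, 0.7908].
Exponentiate: [e^-1.0908, e^0.7908] = [0.336, 2.205].

[0.336, 2.205]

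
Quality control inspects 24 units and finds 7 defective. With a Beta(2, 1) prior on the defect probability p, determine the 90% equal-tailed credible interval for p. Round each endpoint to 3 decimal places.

[0.194, 0.487]

Posterior: Beta(2+7, 1+17) = Beta(9, 18).
Equal-tailed 90% interval: the 0.05 and 0.95 quantiles of Beta(9, 18).
Posterior mean ≈ 0.333, SD ≈ 0.089; a Normal approximation gives roughly [0.187, 0.480].
Exact: F⁻¹(0.05) = 0.194; F⁻¹(0.95) = 0.487.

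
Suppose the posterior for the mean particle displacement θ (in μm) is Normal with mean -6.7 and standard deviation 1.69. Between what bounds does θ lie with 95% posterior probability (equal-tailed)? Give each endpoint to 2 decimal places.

[-10.01, -3.39]

The posterior is symmetric, so the 95% equal-tailed interval is θ = -6.7 ± z·1.69 with z = 1.960.
Half-width: 1.960 × 1.69 = 3.31.
-6.7 − 3.31 = -10.01; -6.7 + 3.31 = -3.39.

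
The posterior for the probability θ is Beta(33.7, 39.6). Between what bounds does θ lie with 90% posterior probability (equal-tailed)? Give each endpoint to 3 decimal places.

[0.365, 0.556]

Posterior: Beta(33.7, 39.6).
Equal-tailed 90% interval: the 0.05 and 0.95 quantiles of Beta(33.7, 39.6).
Posterior mean ≈ 0.460, SD ≈ 0.058; a Normal approximation gives roughly [0.365, 0.555].
Exact: F⁻¹(0.05) = 0.365; F⁻¹(0.95) = 0.556.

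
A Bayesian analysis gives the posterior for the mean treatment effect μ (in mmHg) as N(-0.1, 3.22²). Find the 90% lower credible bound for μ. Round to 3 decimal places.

Need L with P(μ ≥ L) = 0.90: L = -0.1 − z_{0.1}·3.22.
z = 1.282; L = -0.1 − 1.282 × 3.22 = -4.227.

-4.227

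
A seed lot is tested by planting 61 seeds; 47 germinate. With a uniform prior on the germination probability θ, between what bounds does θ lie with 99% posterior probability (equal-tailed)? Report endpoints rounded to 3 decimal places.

[0.611, 0.882]

Posterior: Beta(1+47, 1+14) = Beta(48, 15).
Equal-tailed 99% interval: the 0.005 and 0.995 quantiles of Beta(48, 15).
Posterior mean ≈ 0.762, SD ≈ 0.053; a Normal approximation gives roughly [0.625, 0.899].
Exact: F⁻¹(0.005) = 0.611; F⁻¹(0.995) = 0.882.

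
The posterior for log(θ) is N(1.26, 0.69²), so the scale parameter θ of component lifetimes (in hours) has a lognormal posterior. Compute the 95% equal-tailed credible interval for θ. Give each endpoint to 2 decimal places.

[0.91, 13.63]

On the log scale the 95% interval is 1.26 ± 1.960 × 0.69 = [-0.0924, 2.6124].
Exponentiate: [e^-0.0924, e^2.6124] = [0.91, 13.63].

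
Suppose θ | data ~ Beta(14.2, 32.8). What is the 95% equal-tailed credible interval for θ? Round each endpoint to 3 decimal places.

[0.181, 0.439]

Posterior: Beta(14.2, 32.8).
Equal-tailed 95% interval: the 0.025 and 0.975 quantiles of Beta(14.2, 32.8).
Posterior mean ≈ 0.302, SD ≈ 0.066; a Normal approximation gives roughly [0.172, 0.432].
Exact: F⁻¹(0.025) = 0.181; F⁻¹(0.975) = 0.439.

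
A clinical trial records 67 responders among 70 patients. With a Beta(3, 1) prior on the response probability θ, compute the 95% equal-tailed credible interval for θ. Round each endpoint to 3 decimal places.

[0.885, 0.985]

Posterior: Beta(3+67, 1+3) = Beta(70, 4).
Equal-tailed 95% interval: the 0.025 and 0.975 quantiles of Beta(70, 4).
Posterior mean ≈ 0.946, SD ≈ 0.026; a Normal approximation gives roughly [0.895, 0.997].
Exact: F⁻¹(0.025) = 0.885; F⁻¹(0.975) = 0.985.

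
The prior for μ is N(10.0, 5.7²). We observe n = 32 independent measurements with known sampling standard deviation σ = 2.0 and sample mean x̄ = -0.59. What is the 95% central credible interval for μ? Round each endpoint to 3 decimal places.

Posterior precision = 1/5.7² + 32/2.0² = 0.0308 + 8.0000 = 8.0308, so posterior SD = 0.3529.
Posterior mean = (10.0/5.7² + 32·-0.59/2.0²) / 8.0308 = -0.5494.
Interval: -0.5494 ± 1.960 × 0.3529 → [-1.241, 0.142].

[-1.241, 0.142]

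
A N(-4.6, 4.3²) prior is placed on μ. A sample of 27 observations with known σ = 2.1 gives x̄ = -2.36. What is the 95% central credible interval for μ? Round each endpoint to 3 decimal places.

[-3.168, -1.591]

Posterior precision = 1/4.3² + 27/2.1² = 0.0541 + 6.1224 = 6.1765, so posterior SD = 0.4024.
Posterior mean = (-4.6/4.3² + 27·-2.36/2.1²) / 6.1765 = -2.3796.
Interval: -2.3796 ± 1.960 × 0.4024 → [-3.168, -1.591].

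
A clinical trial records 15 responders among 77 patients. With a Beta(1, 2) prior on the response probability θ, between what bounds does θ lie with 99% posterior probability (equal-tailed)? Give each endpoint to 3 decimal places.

[0.101, 0.327]

Posterior: Beta(1+15, 2+62) = Beta(16, 64).
Equal-tailed 99% interval: the 0.005 and 0.995 quantiles of Beta(16, 64).
Posterior mean ≈ 0.200, SD ≈ 0.044; a Normal approximation gives roughly [0.086, 0.314].
Exact: F⁻¹(0.005) = 0.101; F⁻¹(0.995) = 0.327.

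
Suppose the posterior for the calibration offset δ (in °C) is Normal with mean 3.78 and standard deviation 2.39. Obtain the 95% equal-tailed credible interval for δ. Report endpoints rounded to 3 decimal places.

The posterior is symmetric, so the 95% equal-tailed interval is δ = 3.78 ± z·2.39 with z = 1.960.
Half-width: 1.960 × 2.39 = 4.684.
3.78 − 4.684 = -0.904; 3.78 + 4.684 = 8.464.

[-0.904, 8.464]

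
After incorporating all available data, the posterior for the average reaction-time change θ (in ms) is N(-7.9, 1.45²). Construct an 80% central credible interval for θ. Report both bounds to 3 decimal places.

[-9.758, -6.042]

The posterior is symmetric, so the 80% equal-tailed interval is θ = -7.9 ± z·1.45 with z = 1.282.
Half-width: 1.282 × 1.45 = 1.858.
-7.9 − 1.858 = -9.758; -7.9 + 1.858 = -6.042.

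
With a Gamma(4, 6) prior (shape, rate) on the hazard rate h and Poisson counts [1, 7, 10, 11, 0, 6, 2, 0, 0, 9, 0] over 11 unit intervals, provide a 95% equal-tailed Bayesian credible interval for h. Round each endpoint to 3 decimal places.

[2.183, 3.811]

Posterior: Gamma(4+46, 6+11) = Gamma(50, 17) (shape, rate).
Equal-tailed 95% interval: Gamma(50, 17) quantiles at 0.025 and 0.975.
Posterior mean ≈ 2.941, SD ≈ 0.416; a Normal approximation gives roughly [2.126, 3.756].
Exact: lower = 2.183; upper = 3.811.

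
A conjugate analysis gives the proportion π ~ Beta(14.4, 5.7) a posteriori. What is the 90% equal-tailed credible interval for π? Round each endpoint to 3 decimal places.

[0.543, 0.865]

Posterior: Beta(14.4, 5.7).
Equal-tailed 90% interval: the 0.05 and 0.95 quantiles of Beta(14.4, 5.7).
Posterior mean ≈ 0.716, SD ≈ 0.098; a Normal approximation gives roughly [0.555, 0.878].
Exact: F⁻¹(0.05) = 0.543; F⁻¹(0.95) = 0.865.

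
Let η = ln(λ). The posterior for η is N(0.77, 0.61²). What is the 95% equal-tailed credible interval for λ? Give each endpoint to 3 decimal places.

[0.653, 7.139]

On the log scale the 95% interval is 0.77 ± 1.960 × 0.61 = [-0.4256, 1.9656].
Exponentiate: [e^-0.4256, e^1.9656] = [0.653, 7.139].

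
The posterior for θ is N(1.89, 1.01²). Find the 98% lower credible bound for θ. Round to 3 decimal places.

Need L with P(θ ≥ L) = 0.98: L = 1.89 − z_{0.02}·1.01.
z = 2.054; L = 1.89 − 2.054 × 1.01 = -0.184.

-0.184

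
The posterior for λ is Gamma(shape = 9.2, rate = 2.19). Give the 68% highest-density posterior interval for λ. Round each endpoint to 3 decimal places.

The posterior is unimodal and skewed, so the HPD interval has equal density at both endpoints and is the shortest 68% interval.
Solving f(2.580) = f(5.216) with F(5.216) − F(2.580) = 0.68 gives [2.580, 5.216].
For comparison, the equal-tailed interval is [2.847, 5.552]; the HPD is narrower and shifted toward the mode.

[2.580, 5.216]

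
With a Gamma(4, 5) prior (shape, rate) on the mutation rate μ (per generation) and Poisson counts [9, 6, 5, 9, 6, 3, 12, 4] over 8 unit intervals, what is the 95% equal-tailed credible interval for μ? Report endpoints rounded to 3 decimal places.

Posterior: Gamma(4+54, 5+8) = Gamma(58, 13) (shape, rate).
Equal-tailed 95% interval: Gamma(58, 13) quantiles at 0.025 and 0.975.
Posterior mean ≈ 4.462, SD ≈ 0.586; a Normal approximation gives roughly [3.313, 5.610].
Exact: lower = 3.388; upper = 5.681.

[3.388, 5.681]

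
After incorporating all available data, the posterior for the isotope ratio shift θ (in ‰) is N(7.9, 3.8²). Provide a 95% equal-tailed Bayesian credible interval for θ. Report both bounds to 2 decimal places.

[0.45, 15.35]

The posterior is symmetric, so the 95% equal-tailed interval is θ = 7.9 ± z·3.8 with z = 1.960.
Half-width: 1.960 × 3.8 = 7.45.
7.9 − 7.45 = 0.45; 7.9 + 7.45 = 15.35.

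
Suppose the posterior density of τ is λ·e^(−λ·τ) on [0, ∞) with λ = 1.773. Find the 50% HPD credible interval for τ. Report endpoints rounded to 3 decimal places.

[0.000, 0.391]

The exponential density is strictly decreasing on [0, ∞), so the HPD interval is anchored at 0: [0, q] with P(τ ≤ q) = 0.50.
q = −ln(1 − 0.50) / 1.773 = 0.6931 / 1.773 = 0.391.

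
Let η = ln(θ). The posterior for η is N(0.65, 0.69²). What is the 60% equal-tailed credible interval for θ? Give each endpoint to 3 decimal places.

On the log scale the 60% interval is 0.65 ± 0.842 × 0.69 = [0.0693, 1.2307].
Exponentiate: [e^0.0693, e^1.2307] = [1.072, 3.424].

[1.072, 3.424]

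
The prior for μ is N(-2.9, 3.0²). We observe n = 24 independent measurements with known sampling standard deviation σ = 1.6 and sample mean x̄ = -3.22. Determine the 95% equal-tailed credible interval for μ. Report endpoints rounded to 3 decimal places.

Posterior precision = 1/3.0² + 24/1.6² = 0.1111 + 9.3750 = 9.4861, so posterior SD = 0.3247.
Posterior mean = (-2.9/3.0² + 24·-3.22/1.6²) / 9.4861 = -3.2163.
Interval: -3.2163 ± 1.960 × 0.3247 → [-3.853, -2.580].

[-3.853, -2.580]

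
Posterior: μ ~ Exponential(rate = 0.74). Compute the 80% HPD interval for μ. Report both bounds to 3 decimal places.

The exponential density is strictly decreasing on [0, ∞), so the HPD interval is anchored at 0: [0, q] with P(μ ≤ q) = 0.80.
q = −ln(1 − 0.80) / 0.74 = 1.6094 / 0.74 = 2.175.

[0.000, 2.175]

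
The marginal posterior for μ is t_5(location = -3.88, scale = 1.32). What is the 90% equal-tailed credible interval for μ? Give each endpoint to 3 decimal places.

[-6.540, -1.220]

The t_5 distribution is symmetric; the 90% interval is -3.88 ± t·1.32 with t_{0.95,5} = 2.015.
Half-width: 2.015 × 1.32 = 2.660.
-3.88 − 2.660 = -6.540; -3.88 + 2.660 = -1.220.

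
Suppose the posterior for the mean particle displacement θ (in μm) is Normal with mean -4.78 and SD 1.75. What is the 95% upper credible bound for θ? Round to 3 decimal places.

Need U with P(θ ≤ U) = 0.95: U = -4.78 + z_{0.05}·1.75.
z = 1.645; U = -4.78 + 1.645 × 1.75 = -1.902.

-1.902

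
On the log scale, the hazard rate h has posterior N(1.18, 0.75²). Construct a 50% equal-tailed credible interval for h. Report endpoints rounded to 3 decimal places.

On the log scale the 50% interval is 1.18 ± 0.674 × 0.75 = [0.6741, 1.6859].
Exponentiate: [e^0.6741, e^1.6859] = [1.962, 5.397].

[1.962, 5.397]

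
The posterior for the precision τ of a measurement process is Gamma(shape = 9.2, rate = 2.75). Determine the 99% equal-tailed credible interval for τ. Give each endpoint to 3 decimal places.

Posterior: Gamma(shape 9.2, rate 2.75).
Equal-tailed 99% interval: Gamma(9.2, 2.75) quantiles at 0.005 and 0.995.
Posterior mean ≈ 3.345, SD ≈ 1.103; a Normal approximation gives roughly [0.504, 6.187].
Exact: lower = 1.181; upper = 6.860.

[1.181, 6.860]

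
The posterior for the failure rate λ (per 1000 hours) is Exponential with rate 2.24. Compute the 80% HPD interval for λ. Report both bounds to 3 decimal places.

The exponential density is strictly decreasing on [0, ∞), so the HPD interval is anchored at 0: [0, q] with P(λ ≤ q) = 0.80.
q = −ln(1 − 0.80) / 2.24 = 1.6094 / 2.24 = 0.718.

[0.000, 0.718]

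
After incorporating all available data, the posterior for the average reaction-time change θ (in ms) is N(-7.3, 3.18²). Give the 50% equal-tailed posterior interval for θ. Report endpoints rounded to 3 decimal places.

[-9.445, -5.155]

The posterior is symmetric, so the 50% equal-tailed interval is θ = -7.3 ± z·3.18 with z = 0.674.
Half-width: 0.674 × 3.18 = 2.145.
-7.3 − 2.145 = -9.445; -7.3 + 2.145 = -5.155.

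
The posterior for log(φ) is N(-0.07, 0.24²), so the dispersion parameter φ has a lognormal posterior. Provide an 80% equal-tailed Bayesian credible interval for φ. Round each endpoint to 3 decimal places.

[0.686, 1.268]

On the log scale the 80% interval is -0.07 ± 1.282 × 0.24 = [-0.3776, 0.2376].
Exponentiate: [e^-0.3776, e^0.2376] = [0.686, 1.268].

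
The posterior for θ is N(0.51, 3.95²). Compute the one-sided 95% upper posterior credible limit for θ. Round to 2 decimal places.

Need U with P(θ ≤ U) = 0.95: U = 0.51 + z_{0.05}·3.95.
z = 1.645; U = 0.51 + 1.645 × 3.95 = 7.01.

7.01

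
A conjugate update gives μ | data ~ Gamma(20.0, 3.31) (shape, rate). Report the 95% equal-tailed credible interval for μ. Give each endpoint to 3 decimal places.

[3.691, 8.964]

Posterior: Gamma(shape 20.0, rate 3.31).
Equal-tailed 95% interval: Gamma(20.0, 3.31) quantiles at 0.025 and 0.975.
Posterior mean ≈ 6.042, SD ≈ 1.351; a Normal approximation gives roughly [3.394, 8.690].
Exact: lower = 3.691; upper = 8.964.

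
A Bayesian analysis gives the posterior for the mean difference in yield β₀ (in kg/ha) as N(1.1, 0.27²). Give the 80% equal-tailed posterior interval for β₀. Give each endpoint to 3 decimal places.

[0.754, 1.446]

The posterior is symmetric, so the 80% equal-tailed interval is β₀ = 1.1 ± z·0.27 with z = 1.282.
Half-width: 1.282 × 0.27 = 0.346.
1.1 − 0.346 = 0.754; 1.1 + 0.346 = 1.446.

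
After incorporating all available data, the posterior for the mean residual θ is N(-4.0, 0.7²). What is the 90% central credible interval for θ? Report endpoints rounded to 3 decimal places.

[-5.151, -2.849]

The posterior is symmetric, so the 90% equal-tailed interval is θ = -4.0 ± z·0.7 with z = 1.645.
Half-width: 1.645 × 0.7 = 1.151.
-4.0 − 1.151 = -5.151; -4.0 + 1.151 = -2.849.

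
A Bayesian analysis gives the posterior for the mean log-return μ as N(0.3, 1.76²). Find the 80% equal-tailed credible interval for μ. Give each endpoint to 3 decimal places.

The posterior is symmetric, so the 80% equal-tailed interval is μ = 0.3 ± z·1.76 with z = 1.282.
Half-width: 1.282 × 1.76 = 2.256.
0.3 − 2.256 = -1.956; 0.3 + 2.256 = 2.556.

[-1.956, 2.556]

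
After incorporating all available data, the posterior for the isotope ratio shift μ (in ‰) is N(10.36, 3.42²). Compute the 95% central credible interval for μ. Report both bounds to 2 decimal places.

The posterior is symmetric, so the 95% equal-tailed interval is μ = 10.36 ± z·3.42 with z = 1.960.
Half-width: 1.960 × 3.42 = 6.70.
10.36 − 6.70 = 3.66; 10.36 + 6.70 = 17.06.

[3.66, 17.06]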